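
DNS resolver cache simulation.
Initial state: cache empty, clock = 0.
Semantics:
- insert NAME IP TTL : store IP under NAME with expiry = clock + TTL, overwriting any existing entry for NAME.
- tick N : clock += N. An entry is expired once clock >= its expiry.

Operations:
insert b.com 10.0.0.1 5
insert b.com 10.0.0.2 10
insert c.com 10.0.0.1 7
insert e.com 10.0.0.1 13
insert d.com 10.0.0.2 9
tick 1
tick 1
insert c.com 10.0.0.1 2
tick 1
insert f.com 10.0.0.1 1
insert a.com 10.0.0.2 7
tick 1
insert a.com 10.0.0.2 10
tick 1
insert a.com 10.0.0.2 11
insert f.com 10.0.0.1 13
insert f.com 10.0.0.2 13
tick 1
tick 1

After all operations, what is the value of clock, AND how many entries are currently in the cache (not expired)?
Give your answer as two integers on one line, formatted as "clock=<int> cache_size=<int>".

Op 1: insert b.com -> 10.0.0.1 (expiry=0+5=5). clock=0
Op 2: insert b.com -> 10.0.0.2 (expiry=0+10=10). clock=0
Op 3: insert c.com -> 10.0.0.1 (expiry=0+7=7). clock=0
Op 4: insert e.com -> 10.0.0.1 (expiry=0+13=13). clock=0
Op 5: insert d.com -> 10.0.0.2 (expiry=0+9=9). clock=0
Op 6: tick 1 -> clock=1.
Op 7: tick 1 -> clock=2.
Op 8: insert c.com -> 10.0.0.1 (expiry=2+2=4). clock=2
Op 9: tick 1 -> clock=3.
Op 10: insert f.com -> 10.0.0.1 (expiry=3+1=4). clock=3
Op 11: insert a.com -> 10.0.0.2 (expiry=3+7=10). clock=3
Op 12: tick 1 -> clock=4. purged={c.com,f.com}
Op 13: insert a.com -> 10.0.0.2 (expiry=4+10=14). clock=4
Op 14: tick 1 -> clock=5.
Op 15: insert a.com -> 10.0.0.2 (expiry=5+11=16). clock=5
Op 16: insert f.com -> 10.0.0.1 (expiry=5+13=18). clock=5
Op 17: insert f.com -> 10.0.0.2 (expiry=5+13=18). clock=5
Op 18: tick 1 -> clock=6.
Op 19: tick 1 -> clock=7.
Final clock = 7
Final cache (unexpired): {a.com,b.com,d.com,e.com,f.com} -> size=5

Answer: clock=7 cache_size=5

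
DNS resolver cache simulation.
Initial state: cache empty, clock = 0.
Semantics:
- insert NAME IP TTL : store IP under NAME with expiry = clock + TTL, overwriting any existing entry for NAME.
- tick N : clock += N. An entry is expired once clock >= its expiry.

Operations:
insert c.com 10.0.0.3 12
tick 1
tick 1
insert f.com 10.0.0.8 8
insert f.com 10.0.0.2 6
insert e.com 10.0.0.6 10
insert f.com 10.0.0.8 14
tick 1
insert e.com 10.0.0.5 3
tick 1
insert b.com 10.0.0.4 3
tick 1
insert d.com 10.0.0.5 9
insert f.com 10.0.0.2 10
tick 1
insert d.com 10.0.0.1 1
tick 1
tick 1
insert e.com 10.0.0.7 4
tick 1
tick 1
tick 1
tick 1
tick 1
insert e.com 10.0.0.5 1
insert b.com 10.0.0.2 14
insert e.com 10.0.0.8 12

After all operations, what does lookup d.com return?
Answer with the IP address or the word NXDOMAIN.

Op 1: insert c.com -> 10.0.0.3 (expiry=0+12=12). clock=0
Op 2: tick 1 -> clock=1.
Op 3: tick 1 -> clock=2.
Op 4: insert f.com -> 10.0.0.8 (expiry=2+8=10). clock=2
Op 5: insert f.com -> 10.0.0.2 (expiry=2+6=8). clock=2
Op 6: insert e.com -> 10.0.0.6 (expiry=2+10=12). clock=2
Op 7: insert f.com -> 10.0.0.8 (expiry=2+14=16). clock=2
Op 8: tick 1 -> clock=3.
Op 9: insert e.com -> 10.0.0.5 (expiry=3+3=6). clock=3
Op 10: tick 1 -> clock=4.
Op 11: insert b.com -> 10.0.0.4 (expiry=4+3=7). clock=4
Op 12: tick 1 -> clock=5.
Op 13: insert d.com -> 10.0.0.5 (expiry=5+9=14). clock=5
Op 14: insert f.com -> 10.0.0.2 (expiry=5+10=15). clock=5
Op 15: tick 1 -> clock=6. purged={e.com}
Op 16: insert d.com -> 10.0.0.1 (expiry=6+1=7). clock=6
Op 17: tick 1 -> clock=7. purged={b.com,d.com}
Op 18: tick 1 -> clock=8.
Op 19: insert e.com -> 10.0.0.7 (expiry=8+4=12). clock=8
Op 20: tick 1 -> clock=9.
Op 21: tick 1 -> clock=10.
Op 22: tick 1 -> clock=11.
Op 23: tick 1 -> clock=12. purged={c.com,e.com}
Op 24: tick 1 -> clock=13.
Op 25: insert e.com -> 10.0.0.5 (expiry=13+1=14). clock=13
Op 26: insert b.com -> 10.0.0.2 (expiry=13+14=27). clock=13
Op 27: insert e.com -> 10.0.0.8 (expiry=13+12=25). clock=13
lookup d.com: not in cache (expired or never inserted)

Answer: NXDOMAIN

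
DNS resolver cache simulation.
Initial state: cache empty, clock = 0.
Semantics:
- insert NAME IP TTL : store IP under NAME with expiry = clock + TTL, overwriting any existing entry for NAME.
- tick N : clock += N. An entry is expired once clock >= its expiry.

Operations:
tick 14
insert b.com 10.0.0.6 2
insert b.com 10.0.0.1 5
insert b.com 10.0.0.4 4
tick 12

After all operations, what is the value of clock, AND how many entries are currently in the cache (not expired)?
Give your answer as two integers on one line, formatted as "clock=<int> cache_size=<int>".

Op 1: tick 14 -> clock=14.
Op 2: insert b.com -> 10.0.0.6 (expiry=14+2=16). clock=14
Op 3: insert b.com -> 10.0.0.1 (expiry=14+5=19). clock=14
Op 4: insert b.com -> 10.0.0.4 (expiry=14+4=18). clock=14
Op 5: tick 12 -> clock=26. purged={b.com}
Final clock = 26
Final cache (unexpired): {} -> size=0

Answer: clock=26 cache_size=0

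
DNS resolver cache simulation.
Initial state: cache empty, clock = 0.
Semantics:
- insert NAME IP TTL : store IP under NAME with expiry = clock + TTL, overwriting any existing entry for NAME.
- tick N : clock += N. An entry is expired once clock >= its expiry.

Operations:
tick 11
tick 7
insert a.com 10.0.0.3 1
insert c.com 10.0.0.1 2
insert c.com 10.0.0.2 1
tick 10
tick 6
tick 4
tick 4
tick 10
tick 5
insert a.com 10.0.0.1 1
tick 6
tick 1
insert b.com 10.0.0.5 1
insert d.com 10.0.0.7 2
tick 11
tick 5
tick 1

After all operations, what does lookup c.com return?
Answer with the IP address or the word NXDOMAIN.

Answer: NXDOMAIN

Derivation:
Op 1: tick 11 -> clock=11.
Op 2: tick 7 -> clock=18.
Op 3: insert a.com -> 10.0.0.3 (expiry=18+1=19). clock=18
Op 4: insert c.com -> 10.0.0.1 (expiry=18+2=20). clock=18
Op 5: insert c.com -> 10.0.0.2 (expiry=18+1=19). clock=18
Op 6: tick 10 -> clock=28. purged={a.com,c.com}
Op 7: tick 6 -> clock=34.
Op 8: tick 4 -> clock=38.
Op 9: tick 4 -> clock=42.
Op 10: tick 10 -> clock=52.
Op 11: tick 5 -> clock=57.
Op 12: insert a.com -> 10.0.0.1 (expiry=57+1=58). clock=57
Op 13: tick 6 -> clock=63. purged={a.com}
Op 14: tick 1 -> clock=64.
Op 15: insert b.com -> 10.0.0.5 (expiry=64+1=65). clock=64
Op 16: insert d.com -> 10.0.0.7 (expiry=64+2=66). clock=64
Op 17: tick 11 -> clock=75. purged={b.com,d.com}
Op 18: tick 5 -> clock=80.
Op 19: tick 1 -> clock=81.
lookup c.com: not in cache (expired or never inserted)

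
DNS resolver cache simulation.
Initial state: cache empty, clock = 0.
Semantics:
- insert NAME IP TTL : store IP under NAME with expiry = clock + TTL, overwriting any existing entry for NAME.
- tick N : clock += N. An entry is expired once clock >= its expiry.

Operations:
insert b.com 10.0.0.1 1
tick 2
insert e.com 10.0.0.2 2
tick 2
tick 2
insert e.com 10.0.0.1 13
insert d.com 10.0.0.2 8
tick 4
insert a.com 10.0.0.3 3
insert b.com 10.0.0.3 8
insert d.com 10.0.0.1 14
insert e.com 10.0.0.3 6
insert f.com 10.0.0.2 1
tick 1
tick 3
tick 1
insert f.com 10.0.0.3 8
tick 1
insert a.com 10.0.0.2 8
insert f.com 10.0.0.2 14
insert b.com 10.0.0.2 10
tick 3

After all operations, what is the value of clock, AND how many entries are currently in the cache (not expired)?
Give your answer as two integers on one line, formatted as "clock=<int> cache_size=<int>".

Op 1: insert b.com -> 10.0.0.1 (expiry=0+1=1). clock=0
Op 2: tick 2 -> clock=2. purged={b.com}
Op 3: insert e.com -> 10.0.0.2 (expiry=2+2=4). clock=2
Op 4: tick 2 -> clock=4. purged={e.com}
Op 5: tick 2 -> clock=6.
Op 6: insert e.com -> 10.0.0.1 (expiry=6+13=19). clock=6
Op 7: insert d.com -> 10.0.0.2 (expiry=6+8=14). clock=6
Op 8: tick 4 -> clock=10.
Op 9: insert a.com -> 10.0.0.3 (expiry=10+3=13). clock=10
Op 10: insert b.com -> 10.0.0.3 (expiry=10+8=18). clock=10
Op 11: insert d.com -> 10.0.0.1 (expiry=10+14=24). clock=10
Op 12: insert e.com -> 10.0.0.3 (expiry=10+6=16). clock=10
Op 13: insert f.com -> 10.0.0.2 (expiry=10+1=11). clock=10
Op 14: tick 1 -> clock=11. purged={f.com}
Op 15: tick 3 -> clock=14. purged={a.com}
Op 16: tick 1 -> clock=15.
Op 17: insert f.com -> 10.0.0.3 (expiry=15+8=23). clock=15
Op 18: tick 1 -> clock=16. purged={e.com}
Op 19: insert a.com -> 10.0.0.2 (expiry=16+8=24). clock=16
Op 20: insert f.com -> 10.0.0.2 (expiry=16+14=30). clock=16
Op 21: insert b.com -> 10.0.0.2 (expiry=16+10=26). clock=16
Op 22: tick 3 -> clock=19.
Final clock = 19
Final cache (unexpired): {a.com,b.com,d.com,f.com} -> size=4

Answer: clock=19 cache_size=4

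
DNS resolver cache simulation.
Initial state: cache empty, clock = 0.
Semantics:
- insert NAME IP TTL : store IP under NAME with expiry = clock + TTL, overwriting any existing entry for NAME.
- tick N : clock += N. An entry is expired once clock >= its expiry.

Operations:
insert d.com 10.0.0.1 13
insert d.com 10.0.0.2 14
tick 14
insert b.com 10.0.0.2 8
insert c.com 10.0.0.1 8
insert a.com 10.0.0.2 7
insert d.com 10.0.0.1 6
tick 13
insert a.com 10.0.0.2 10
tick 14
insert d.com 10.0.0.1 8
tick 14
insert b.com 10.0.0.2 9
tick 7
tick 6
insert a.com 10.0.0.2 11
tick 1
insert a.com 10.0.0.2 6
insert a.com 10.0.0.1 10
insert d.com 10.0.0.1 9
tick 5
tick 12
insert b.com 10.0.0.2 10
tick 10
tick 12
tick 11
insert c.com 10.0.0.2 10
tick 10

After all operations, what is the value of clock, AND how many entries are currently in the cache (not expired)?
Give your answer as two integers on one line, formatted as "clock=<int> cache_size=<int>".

Op 1: insert d.com -> 10.0.0.1 (expiry=0+13=13). clock=0
Op 2: insert d.com -> 10.0.0.2 (expiry=0+14=14). clock=0
Op 3: tick 14 -> clock=14. purged={d.com}
Op 4: insert b.com -> 10.0.0.2 (expiry=14+8=22). clock=14
Op 5: insert c.com -> 10.0.0.1 (expiry=14+8=22). clock=14
Op 6: insert a.com -> 10.0.0.2 (expiry=14+7=21). clock=14
Op 7: insert d.com -> 10.0.0.1 (expiry=14+6=20). clock=14
Op 8: tick 13 -> clock=27. purged={a.com,b.com,c.com,d.com}
Op 9: insert a.com -> 10.0.0.2 (expiry=27+10=37). clock=27
Op 10: tick 14 -> clock=41. purged={a.com}
Op 11: insert d.com -> 10.0.0.1 (expiry=41+8=49). clock=41
Op 12: tick 14 -> clock=55. purged={d.com}
Op 13: insert b.com -> 10.0.0.2 (expiry=55+9=64). clock=55
Op 14: tick 7 -> clock=62.
Op 15: tick 6 -> clock=68. purged={b.com}
Op 16: insert a.com -> 10.0.0.2 (expiry=68+11=79). clock=68
Op 17: tick 1 -> clock=69.
Op 18: insert a.com -> 10.0.0.2 (expiry=69+6=75). clock=69
Op 19: insert a.com -> 10.0.0.1 (expiry=69+10=79). clock=69
Op 20: insert d.com -> 10.0.0.1 (expiry=69+9=78). clock=69
Op 21: tick 5 -> clock=74.
Op 22: tick 12 -> clock=86. purged={a.com,d.com}
Op 23: insert b.com -> 10.0.0.2 (expiry=86+10=96). clock=86
Op 24: tick 10 -> clock=96. purged={b.com}
Op 25: tick 12 -> clock=108.
Op 26: tick 11 -> clock=119.
Op 27: insert c.com -> 10.0.0.2 (expiry=119+10=129). clock=119
Op 28: tick 10 -> clock=129. purged={c.com}
Final clock = 129
Final cache (unexpired): {} -> size=0

Answer: clock=129 cache_size=0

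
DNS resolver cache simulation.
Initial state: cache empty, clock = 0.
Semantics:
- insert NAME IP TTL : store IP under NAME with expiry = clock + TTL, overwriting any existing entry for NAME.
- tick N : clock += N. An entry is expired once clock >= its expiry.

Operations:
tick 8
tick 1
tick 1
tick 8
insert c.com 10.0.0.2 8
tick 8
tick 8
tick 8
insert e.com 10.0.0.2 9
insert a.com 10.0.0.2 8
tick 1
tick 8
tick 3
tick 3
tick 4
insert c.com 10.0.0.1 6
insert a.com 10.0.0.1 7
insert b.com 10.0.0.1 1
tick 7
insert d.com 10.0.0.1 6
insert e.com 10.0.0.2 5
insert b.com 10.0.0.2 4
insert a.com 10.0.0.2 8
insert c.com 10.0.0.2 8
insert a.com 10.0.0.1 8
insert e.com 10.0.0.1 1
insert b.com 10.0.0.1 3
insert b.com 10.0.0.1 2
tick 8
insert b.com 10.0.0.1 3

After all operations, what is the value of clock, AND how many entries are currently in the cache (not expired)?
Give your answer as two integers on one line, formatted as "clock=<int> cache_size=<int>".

Answer: clock=76 cache_size=1

Derivation:
Op 1: tick 8 -> clock=8.
Op 2: tick 1 -> clock=9.
Op 3: tick 1 -> clock=10.
Op 4: tick 8 -> clock=18.
Op 5: insert c.com -> 10.0.0.2 (expiry=18+8=26). clock=18
Op 6: tick 8 -> clock=26. purged={c.com}
Op 7: tick 8 -> clock=34.
Op 8: tick 8 -> clock=42.
Op 9: insert e.com -> 10.0.0.2 (expiry=42+9=51). clock=42
Op 10: insert a.com -> 10.0.0.2 (expiry=42+8=50). clock=42
Op 11: tick 1 -> clock=43.
Op 12: tick 8 -> clock=51. purged={a.com,e.com}
Op 13: tick 3 -> clock=54.
Op 14: tick 3 -> clock=57.
Op 15: tick 4 -> clock=61.
Op 16: insert c.com -> 10.0.0.1 (expiry=61+6=67). clock=61
Op 17: insert a.com -> 10.0.0.1 (expiry=61+7=68). clock=61
Op 18: insert b.com -> 10.0.0.1 (expiry=61+1=62). clock=61
Op 19: tick 7 -> clock=68. purged={a.com,b.com,c.com}
Op 20: insert d.com -> 10.0.0.1 (expiry=68+6=74). clock=68
Op 21: insert e.com -> 10.0.0.2 (expiry=68+5=73). clock=68
Op 22: insert b.com -> 10.0.0.2 (expiry=68+4=72). clock=68
Op 23: insert a.com -> 10.0.0.2 (expiry=68+8=76). clock=68
Op 24: insert c.com -> 10.0.0.2 (expiry=68+8=76). clock=68
Op 25: insert a.com -> 10.0.0.1 (expiry=68+8=76). clock=68
Op 26: insert e.com -> 10.0.0.1 (expiry=68+1=69). clock=68
Op 27: insert b.com -> 10.0.0.1 (expiry=68+3=71). clock=68
Op 28: insert b.com -> 10.0.0.1 (expiry=68+2=70). clock=68
Op 29: tick 8 -> clock=76. purged={a.com,b.com,c.com,d.com,e.com}
Op 30: insert b.com -> 10.0.0.1 (expiry=76+3=79). clock=76
Final clock = 76
Final cache (unexpired): {b.com} -> size=1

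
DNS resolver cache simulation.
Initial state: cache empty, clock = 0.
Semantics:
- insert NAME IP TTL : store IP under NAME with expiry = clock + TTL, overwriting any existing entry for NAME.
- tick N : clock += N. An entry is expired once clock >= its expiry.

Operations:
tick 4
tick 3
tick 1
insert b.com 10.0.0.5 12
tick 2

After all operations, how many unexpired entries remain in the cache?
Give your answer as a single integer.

Op 1: tick 4 -> clock=4.
Op 2: tick 3 -> clock=7.
Op 3: tick 1 -> clock=8.
Op 4: insert b.com -> 10.0.0.5 (expiry=8+12=20). clock=8
Op 5: tick 2 -> clock=10.
Final cache (unexpired): {b.com} -> size=1

Answer: 1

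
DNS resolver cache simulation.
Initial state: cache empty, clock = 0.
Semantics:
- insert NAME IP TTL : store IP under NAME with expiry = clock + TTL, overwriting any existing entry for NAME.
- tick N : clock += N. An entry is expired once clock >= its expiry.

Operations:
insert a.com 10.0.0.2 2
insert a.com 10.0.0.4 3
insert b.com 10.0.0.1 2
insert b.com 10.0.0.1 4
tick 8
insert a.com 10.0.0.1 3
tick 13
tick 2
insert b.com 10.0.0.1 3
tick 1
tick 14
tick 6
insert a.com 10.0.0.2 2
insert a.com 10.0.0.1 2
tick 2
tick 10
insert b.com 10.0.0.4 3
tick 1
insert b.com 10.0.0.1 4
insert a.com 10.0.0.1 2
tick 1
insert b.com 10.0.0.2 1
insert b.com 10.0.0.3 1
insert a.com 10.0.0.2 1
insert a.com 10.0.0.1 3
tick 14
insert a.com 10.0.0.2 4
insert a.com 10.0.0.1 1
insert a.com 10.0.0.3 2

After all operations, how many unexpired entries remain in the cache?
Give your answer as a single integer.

Op 1: insert a.com -> 10.0.0.2 (expiry=0+2=2). clock=0
Op 2: insert a.com -> 10.0.0.4 (expiry=0+3=3). clock=0
Op 3: insert b.com -> 10.0.0.1 (expiry=0+2=2). clock=0
Op 4: insert b.com -> 10.0.0.1 (expiry=0+4=4). clock=0
Op 5: tick 8 -> clock=8. purged={a.com,b.com}
Op 6: insert a.com -> 10.0.0.1 (expiry=8+3=11). clock=8
Op 7: tick 13 -> clock=21. purged={a.com}
Op 8: tick 2 -> clock=23.
Op 9: insert b.com -> 10.0.0.1 (expiry=23+3=26). clock=23
Op 10: tick 1 -> clock=24.
Op 11: tick 14 -> clock=38. purged={b.com}
Op 12: tick 6 -> clock=44.
Op 13: insert a.com -> 10.0.0.2 (expiry=44+2=46). clock=44
Op 14: insert a.com -> 10.0.0.1 (expiry=44+2=46). clock=44
Op 15: tick 2 -> clock=46. purged={a.com}
Op 16: tick 10 -> clock=56.
Op 17: insert b.com -> 10.0.0.4 (expiry=56+3=59). clock=56
Op 18: tick 1 -> clock=57.
Op 19: insert b.com -> 10.0.0.1 (expiry=57+4=61). clock=57
Op 20: insert a.com -> 10.0.0.1 (expiry=57+2=59). clock=57
Op 21: tick 1 -> clock=58.
Op 22: insert b.com -> 10.0.0.2 (expiry=58+1=59). clock=58
Op 23: insert b.com -> 10.0.0.3 (expiry=58+1=59). clock=58
Op 24: insert a.com -> 10.0.0.2 (expiry=58+1=59). clock=58
Op 25: insert a.com -> 10.0.0.1 (expiry=58+3=61). clock=58
Op 26: tick 14 -> clock=72. purged={a.com,b.com}
Op 27: insert a.com -> 10.0.0.2 (expiry=72+4=76). clock=72
Op 28: insert a.com -> 10.0.0.1 (expiry=72+1=73). clock=72
Op 29: insert a.com -> 10.0.0.3 (expiry=72+2=74). clock=72
Final cache (unexpired): {a.com} -> size=1

Answer: 1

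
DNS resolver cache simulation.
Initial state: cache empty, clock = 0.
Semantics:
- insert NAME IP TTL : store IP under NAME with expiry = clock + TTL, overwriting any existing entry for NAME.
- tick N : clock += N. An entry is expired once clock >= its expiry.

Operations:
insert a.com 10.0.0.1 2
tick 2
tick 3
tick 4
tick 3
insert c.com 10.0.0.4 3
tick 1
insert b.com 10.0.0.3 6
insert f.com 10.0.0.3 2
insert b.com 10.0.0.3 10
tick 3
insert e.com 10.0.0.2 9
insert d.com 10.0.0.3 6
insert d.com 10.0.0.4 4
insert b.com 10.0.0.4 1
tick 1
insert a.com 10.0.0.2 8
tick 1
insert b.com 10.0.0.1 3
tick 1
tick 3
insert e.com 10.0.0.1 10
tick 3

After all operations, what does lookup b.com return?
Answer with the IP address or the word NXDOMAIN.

Op 1: insert a.com -> 10.0.0.1 (expiry=0+2=2). clock=0
Op 2: tick 2 -> clock=2. purged={a.com}
Op 3: tick 3 -> clock=5.
Op 4: tick 4 -> clock=9.
Op 5: tick 3 -> clock=12.
Op 6: insert c.com -> 10.0.0.4 (expiry=12+3=15). clock=12
Op 7: tick 1 -> clock=13.
Op 8: insert b.com -> 10.0.0.3 (expiry=13+6=19). clock=13
Op 9: insert f.com -> 10.0.0.3 (expiry=13+2=15). clock=13
Op 10: insert b.com -> 10.0.0.3 (expiry=13+10=23). clock=13
Op 11: tick 3 -> clock=16. purged={c.com,f.com}
Op 12: insert e.com -> 10.0.0.2 (expiry=16+9=25). clock=16
Op 13: insert d.com -> 10.0.0.3 (expiry=16+6=22). clock=16
Op 14: insert d.com -> 10.0.0.4 (expiry=16+4=20). clock=16
Op 15: insert b.com -> 10.0.0.4 (expiry=16+1=17). clock=16
Op 16: tick 1 -> clock=17. purged={b.com}
Op 17: insert a.com -> 10.0.0.2 (expiry=17+8=25). clock=17
Op 18: tick 1 -> clock=18.
Op 19: insert b.com -> 10.0.0.1 (expiry=18+3=21). clock=18
Op 20: tick 1 -> clock=19.
Op 21: tick 3 -> clock=22. purged={b.com,d.com}
Op 22: insert e.com -> 10.0.0.1 (expiry=22+10=32). clock=22
Op 23: tick 3 -> clock=25. purged={a.com}
lookup b.com: not in cache (expired or never inserted)

Answer: NXDOMAIN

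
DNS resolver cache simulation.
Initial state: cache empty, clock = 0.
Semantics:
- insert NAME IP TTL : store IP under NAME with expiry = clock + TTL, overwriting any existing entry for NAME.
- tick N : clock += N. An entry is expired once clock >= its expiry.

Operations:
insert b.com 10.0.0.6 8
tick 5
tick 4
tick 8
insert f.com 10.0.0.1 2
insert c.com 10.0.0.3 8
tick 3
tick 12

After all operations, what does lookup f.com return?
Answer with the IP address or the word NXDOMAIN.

Op 1: insert b.com -> 10.0.0.6 (expiry=0+8=8). clock=0
Op 2: tick 5 -> clock=5.
Op 3: tick 4 -> clock=9. purged={b.com}
Op 4: tick 8 -> clock=17.
Op 5: insert f.com -> 10.0.0.1 (expiry=17+2=19). clock=17
Op 6: insert c.com -> 10.0.0.3 (expiry=17+8=25). clock=17
Op 7: tick 3 -> clock=20. purged={f.com}
Op 8: tick 12 -> clock=32. purged={c.com}
lookup f.com: not in cache (expired or never inserted)

Answer: NXDOMAIN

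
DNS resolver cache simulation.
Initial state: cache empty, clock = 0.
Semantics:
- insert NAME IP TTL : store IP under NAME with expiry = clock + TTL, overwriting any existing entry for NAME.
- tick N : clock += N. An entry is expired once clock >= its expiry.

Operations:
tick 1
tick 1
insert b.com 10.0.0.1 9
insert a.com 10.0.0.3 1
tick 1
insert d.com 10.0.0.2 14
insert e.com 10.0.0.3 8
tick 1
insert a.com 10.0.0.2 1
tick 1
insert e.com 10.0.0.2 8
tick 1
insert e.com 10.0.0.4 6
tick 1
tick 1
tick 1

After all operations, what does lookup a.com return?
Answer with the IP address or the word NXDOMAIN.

Answer: NXDOMAIN

Derivation:
Op 1: tick 1 -> clock=1.
Op 2: tick 1 -> clock=2.
Op 3: insert b.com -> 10.0.0.1 (expiry=2+9=11). clock=2
Op 4: insert a.com -> 10.0.0.3 (expiry=2+1=3). clock=2
Op 5: tick 1 -> clock=3. purged={a.com}
Op 6: insert d.com -> 10.0.0.2 (expiry=3+14=17). clock=3
Op 7: insert e.com -> 10.0.0.3 (expiry=3+8=11). clock=3
Op 8: tick 1 -> clock=4.
Op 9: insert a.com -> 10.0.0.2 (expiry=4+1=5). clock=4
Op 10: tick 1 -> clock=5. purged={a.com}
Op 11: insert e.com -> 10.0.0.2 (expiry=5+8=13). clock=5
Op 12: tick 1 -> clock=6.
Op 13: insert e.com -> 10.0.0.4 (expiry=6+6=12). clock=6
Op 14: tick 1 -> clock=7.
Op 15: tick 1 -> clock=8.
Op 16: tick 1 -> clock=9.
lookup a.com: not in cache (expired or never inserted)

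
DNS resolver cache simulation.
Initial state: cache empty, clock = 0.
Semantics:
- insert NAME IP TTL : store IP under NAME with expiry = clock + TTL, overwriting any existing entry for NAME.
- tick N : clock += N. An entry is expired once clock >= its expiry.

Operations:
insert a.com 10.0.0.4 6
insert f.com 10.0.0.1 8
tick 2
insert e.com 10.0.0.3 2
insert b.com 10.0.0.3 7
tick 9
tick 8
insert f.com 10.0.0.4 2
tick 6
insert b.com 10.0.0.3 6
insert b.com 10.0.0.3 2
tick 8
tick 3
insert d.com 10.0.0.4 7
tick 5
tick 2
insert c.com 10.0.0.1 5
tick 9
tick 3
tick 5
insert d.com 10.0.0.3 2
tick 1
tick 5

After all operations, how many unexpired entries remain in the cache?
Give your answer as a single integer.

Op 1: insert a.com -> 10.0.0.4 (expiry=0+6=6). clock=0
Op 2: insert f.com -> 10.0.0.1 (expiry=0+8=8). clock=0
Op 3: tick 2 -> clock=2.
Op 4: insert e.com -> 10.0.0.3 (expiry=2+2=4). clock=2
Op 5: insert b.com -> 10.0.0.3 (expiry=2+7=9). clock=2
Op 6: tick 9 -> clock=11. purged={a.com,b.com,e.com,f.com}
Op 7: tick 8 -> clock=19.
Op 8: insert f.com -> 10.0.0.4 (expiry=19+2=21). clock=19
Op 9: tick 6 -> clock=25. purged={f.com}
Op 10: insert b.com -> 10.0.0.3 (expiry=25+6=31). clock=25
Op 11: insert b.com -> 10.0.0.3 (expiry=25+2=27). clock=25
Op 12: tick 8 -> clock=33. purged={b.com}
Op 13: tick 3 -> clock=36.
Op 14: insert d.com -> 10.0.0.4 (expiry=36+7=43). clock=36
Op 15: tick 5 -> clock=41.
Op 16: tick 2 -> clock=43. purged={d.com}
Op 17: insert c.com -> 10.0.0.1 (expiry=43+5=48). clock=43
Op 18: tick 9 -> clock=52. purged={c.com}
Op 19: tick 3 -> clock=55.
Op 20: tick 5 -> clock=60.
Op 21: insert d.com -> 10.0.0.3 (expiry=60+2=62). clock=60
Op 22: tick 1 -> clock=61.
Op 23: tick 5 -> clock=66. purged={d.com}
Final cache (unexpired): {} -> size=0

Answer: 0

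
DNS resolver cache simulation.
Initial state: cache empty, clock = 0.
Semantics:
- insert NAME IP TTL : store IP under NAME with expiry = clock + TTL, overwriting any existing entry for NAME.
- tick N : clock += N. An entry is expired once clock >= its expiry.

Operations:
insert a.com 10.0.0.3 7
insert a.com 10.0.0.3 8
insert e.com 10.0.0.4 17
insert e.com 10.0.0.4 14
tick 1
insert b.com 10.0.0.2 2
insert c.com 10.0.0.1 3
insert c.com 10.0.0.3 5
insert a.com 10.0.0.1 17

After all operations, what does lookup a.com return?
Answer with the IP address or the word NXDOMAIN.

Op 1: insert a.com -> 10.0.0.3 (expiry=0+7=7). clock=0
Op 2: insert a.com -> 10.0.0.3 (expiry=0+8=8). clock=0
Op 3: insert e.com -> 10.0.0.4 (expiry=0+17=17). clock=0
Op 4: insert e.com -> 10.0.0.4 (expiry=0+14=14). clock=0
Op 5: tick 1 -> clock=1.
Op 6: insert b.com -> 10.0.0.2 (expiry=1+2=3). clock=1
Op 7: insert c.com -> 10.0.0.1 (expiry=1+3=4). clock=1
Op 8: insert c.com -> 10.0.0.3 (expiry=1+5=6). clock=1
Op 9: insert a.com -> 10.0.0.1 (expiry=1+17=18). clock=1
lookup a.com: present, ip=10.0.0.1 expiry=18 > clock=1

Answer: 10.0.0.1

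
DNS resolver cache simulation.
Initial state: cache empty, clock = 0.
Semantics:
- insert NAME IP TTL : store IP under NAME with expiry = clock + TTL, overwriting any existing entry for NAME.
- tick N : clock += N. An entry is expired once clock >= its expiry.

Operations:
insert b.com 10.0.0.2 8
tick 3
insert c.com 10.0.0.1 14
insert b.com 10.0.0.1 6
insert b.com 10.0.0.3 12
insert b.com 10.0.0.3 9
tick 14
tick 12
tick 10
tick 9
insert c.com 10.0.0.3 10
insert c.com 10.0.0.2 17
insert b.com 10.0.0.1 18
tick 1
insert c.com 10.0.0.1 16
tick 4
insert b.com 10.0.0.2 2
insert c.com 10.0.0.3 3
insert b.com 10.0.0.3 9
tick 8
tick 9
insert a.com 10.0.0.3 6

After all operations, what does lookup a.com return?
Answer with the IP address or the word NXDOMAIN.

Op 1: insert b.com -> 10.0.0.2 (expiry=0+8=8). clock=0
Op 2: tick 3 -> clock=3.
Op 3: insert c.com -> 10.0.0.1 (expiry=3+14=17). clock=3
Op 4: insert b.com -> 10.0.0.1 (expiry=3+6=9). clock=3
Op 5: insert b.com -> 10.0.0.3 (expiry=3+12=15). clock=3
Op 6: insert b.com -> 10.0.0.3 (expiry=3+9=12). clock=3
Op 7: tick 14 -> clock=17. purged={b.com,c.com}
Op 8: tick 12 -> clock=29.
Op 9: tick 10 -> clock=39.
Op 10: tick 9 -> clock=48.
Op 11: insert c.com -> 10.0.0.3 (expiry=48+10=58). clock=48
Op 12: insert c.com -> 10.0.0.2 (expiry=48+17=65). clock=48
Op 13: insert b.com -> 10.0.0.1 (expiry=48+18=66). clock=48
Op 14: tick 1 -> clock=49.
Op 15: insert c.com -> 10.0.0.1 (expiry=49+16=65). clock=49
Op 16: tick 4 -> clock=53.
Op 17: insert b.com -> 10.0.0.2 (expiry=53+2=55). clock=53
Op 18: insert c.com -> 10.0.0.3 (expiry=53+3=56). clock=53
Op 19: insert b.com -> 10.0.0.3 (expiry=53+9=62). clock=53
Op 20: tick 8 -> clock=61. purged={c.com}
Op 21: tick 9 -> clock=70. purged={b.com}
Op 22: insert a.com -> 10.0.0.3 (expiry=70+6=76). clock=70
lookup a.com: present, ip=10.0.0.3 expiry=76 > clock=70

Answer: 10.0.0.3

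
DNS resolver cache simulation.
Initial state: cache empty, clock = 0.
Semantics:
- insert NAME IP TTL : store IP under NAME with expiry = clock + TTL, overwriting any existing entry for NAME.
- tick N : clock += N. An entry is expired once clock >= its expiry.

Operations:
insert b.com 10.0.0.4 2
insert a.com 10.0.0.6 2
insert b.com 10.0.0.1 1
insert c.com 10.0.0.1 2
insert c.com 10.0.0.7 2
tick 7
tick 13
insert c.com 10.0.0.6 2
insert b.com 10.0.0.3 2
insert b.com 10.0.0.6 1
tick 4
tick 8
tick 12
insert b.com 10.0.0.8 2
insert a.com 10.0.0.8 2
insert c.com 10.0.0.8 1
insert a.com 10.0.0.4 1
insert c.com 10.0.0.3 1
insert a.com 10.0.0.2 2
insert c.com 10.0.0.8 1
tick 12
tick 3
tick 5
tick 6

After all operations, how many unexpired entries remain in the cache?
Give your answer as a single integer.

Answer: 0

Derivation:
Op 1: insert b.com -> 10.0.0.4 (expiry=0+2=2). clock=0
Op 2: insert a.com -> 10.0.0.6 (expiry=0+2=2). clock=0
Op 3: insert b.com -> 10.0.0.1 (expiry=0+1=1). clock=0
Op 4: insert c.com -> 10.0.0.1 (expiry=0+2=2). clock=0
Op 5: insert c.com -> 10.0.0.7 (expiry=0+2=2). clock=0
Op 6: tick 7 -> clock=7. purged={a.com,b.com,c.com}
Op 7: tick 13 -> clock=20.
Op 8: insert c.com -> 10.0.0.6 (expiry=20+2=22). clock=20
Op 9: insert b.com -> 10.0.0.3 (expiry=20+2=22). clock=20
Op 10: insert b.com -> 10.0.0.6 (expiry=20+1=21). clock=20
Op 11: tick 4 -> clock=24. purged={b.com,c.com}
Op 12: tick 8 -> clock=32.
Op 13: tick 12 -> clock=44.
Op 14: insert b.com -> 10.0.0.8 (expiry=44+2=46). clock=44
Op 15: insert a.com -> 10.0.0.8 (expiry=44+2=46). clock=44
Op 16: insert c.com -> 10.0.0.8 (expiry=44+1=45). clock=44
Op 17: insert a.com -> 10.0.0.4 (expiry=44+1=45). clock=44
Op 18: insert c.com -> 10.0.0.3 (expiry=44+1=45). clock=44
Op 19: insert a.com -> 10.0.0.2 (expiry=44+2=46). clock=44
Op 20: insert c.com -> 10.0.0.8 (expiry=44+1=45). clock=44
Op 21: tick 12 -> clock=56. purged={a.com,b.com,c.com}
Op 22: tick 3 -> clock=59.
Op 23: tick 5 -> clock=64.
Op 24: tick 6 -> clock=70.
Final cache (unexpired): {} -> size=0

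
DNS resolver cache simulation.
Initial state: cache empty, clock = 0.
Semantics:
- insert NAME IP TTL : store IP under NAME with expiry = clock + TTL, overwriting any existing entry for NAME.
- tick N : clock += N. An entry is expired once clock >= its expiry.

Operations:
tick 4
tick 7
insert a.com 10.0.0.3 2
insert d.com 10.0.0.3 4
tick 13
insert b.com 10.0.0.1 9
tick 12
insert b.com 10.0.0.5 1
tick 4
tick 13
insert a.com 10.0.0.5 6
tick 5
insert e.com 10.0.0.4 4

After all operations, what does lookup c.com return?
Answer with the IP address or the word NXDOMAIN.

Op 1: tick 4 -> clock=4.
Op 2: tick 7 -> clock=11.
Op 3: insert a.com -> 10.0.0.3 (expiry=11+2=13). clock=11
Op 4: insert d.com -> 10.0.0.3 (expiry=11+4=15). clock=11
Op 5: tick 13 -> clock=24. purged={a.com,d.com}
Op 6: insert b.com -> 10.0.0.1 (expiry=24+9=33). clock=24
Op 7: tick 12 -> clock=36. purged={b.com}
Op 8: insert b.com -> 10.0.0.5 (expiry=36+1=37). clock=36
Op 9: tick 4 -> clock=40. purged={b.com}
Op 10: tick 13 -> clock=53.
Op 11: insert a.com -> 10.0.0.5 (expiry=53+6=59). clock=53
Op 12: tick 5 -> clock=58.
Op 13: insert e.com -> 10.0.0.4 (expiry=58+4=62). clock=58
lookup c.com: not in cache (expired or never inserted)

Answer: NXDOMAIN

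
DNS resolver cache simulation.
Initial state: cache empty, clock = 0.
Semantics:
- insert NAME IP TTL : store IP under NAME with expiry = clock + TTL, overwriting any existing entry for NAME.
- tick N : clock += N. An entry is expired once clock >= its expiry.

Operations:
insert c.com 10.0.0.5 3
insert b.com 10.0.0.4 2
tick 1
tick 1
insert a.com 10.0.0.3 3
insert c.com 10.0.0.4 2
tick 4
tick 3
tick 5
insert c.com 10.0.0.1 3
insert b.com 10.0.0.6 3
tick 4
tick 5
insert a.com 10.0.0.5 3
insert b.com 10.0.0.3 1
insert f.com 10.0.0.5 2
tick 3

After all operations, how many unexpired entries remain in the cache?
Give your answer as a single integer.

Op 1: insert c.com -> 10.0.0.5 (expiry=0+3=3). clock=0
Op 2: insert b.com -> 10.0.0.4 (expiry=0+2=2). clock=0
Op 3: tick 1 -> clock=1.
Op 4: tick 1 -> clock=2. purged={b.com}
Op 5: insert a.com -> 10.0.0.3 (expiry=2+3=5). clock=2
Op 6: insert c.com -> 10.0.0.4 (expiry=2+2=4). clock=2
Op 7: tick 4 -> clock=6. purged={a.com,c.com}
Op 8: tick 3 -> clock=9.
Op 9: tick 5 -> clock=14.
Op 10: insert c.com -> 10.0.0.1 (expiry=14+3=17). clock=14
Op 11: insert b.com -> 10.0.0.6 (expiry=14+3=17). clock=14
Op 12: tick 4 -> clock=18. purged={b.com,c.com}
Op 13: tick 5 -> clock=23.
Op 14: insert a.com -> 10.0.0.5 (expiry=23+3=26). clock=23
Op 15: insert b.com -> 10.0.0.3 (expiry=23+1=24). clock=23
Op 16: insert f.com -> 10.0.0.5 (expiry=23+2=25). clock=23
Op 17: tick 3 -> clock=26. purged={a.com,b.com,f.com}
Final cache (unexpired): {} -> size=0

Answer: 0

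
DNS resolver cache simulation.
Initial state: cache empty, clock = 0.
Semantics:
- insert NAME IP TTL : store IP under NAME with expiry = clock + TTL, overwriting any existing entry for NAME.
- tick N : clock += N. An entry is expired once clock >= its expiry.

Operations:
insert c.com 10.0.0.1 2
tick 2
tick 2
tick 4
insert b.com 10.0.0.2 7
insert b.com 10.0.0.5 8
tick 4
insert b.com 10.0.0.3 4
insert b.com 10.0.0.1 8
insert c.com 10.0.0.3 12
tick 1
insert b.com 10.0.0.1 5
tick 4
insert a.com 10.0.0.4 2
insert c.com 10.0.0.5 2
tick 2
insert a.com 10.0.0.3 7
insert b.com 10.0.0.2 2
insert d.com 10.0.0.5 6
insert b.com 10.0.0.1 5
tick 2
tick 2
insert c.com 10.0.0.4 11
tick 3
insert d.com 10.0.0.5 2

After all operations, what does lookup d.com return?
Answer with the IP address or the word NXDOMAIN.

Op 1: insert c.com -> 10.0.0.1 (expiry=0+2=2). clock=0
Op 2: tick 2 -> clock=2. purged={c.com}
Op 3: tick 2 -> clock=4.
Op 4: tick 4 -> clock=8.
Op 5: insert b.com -> 10.0.0.2 (expiry=8+7=15). clock=8
Op 6: insert b.com -> 10.0.0.5 (expiry=8+8=16). clock=8
Op 7: tick 4 -> clock=12.
Op 8: insert b.com -> 10.0.0.3 (expiry=12+4=16). clock=12
Op 9: insert b.com -> 10.0.0.1 (expiry=12+8=20). clock=12
Op 10: insert c.com -> 10.0.0.3 (expiry=12+12=24). clock=12
Op 11: tick 1 -> clock=13.
Op 12: insert b.com -> 10.0.0.1 (expiry=13+5=18). clock=13
Op 13: tick 4 -> clock=17.
Op 14: insert a.com -> 10.0.0.4 (expiry=17+2=19). clock=17
Op 15: insert c.com -> 10.0.0.5 (expiry=17+2=19). clock=17
Op 16: tick 2 -> clock=19. purged={a.com,b.com,c.com}
Op 17: insert a.com -> 10.0.0.3 (expiry=19+7=26). clock=19
Op 18: insert b.com -> 10.0.0.2 (expiry=19+2=21). clock=19
Op 19: insert d.com -> 10.0.0.5 (expiry=19+6=25). clock=19
Op 20: insert b.com -> 10.0.0.1 (expiry=19+5=24). clock=19
Op 21: tick 2 -> clock=21.
Op 22: tick 2 -> clock=23.
Op 23: insert c.com -> 10.0.0.4 (expiry=23+11=34). clock=23
Op 24: tick 3 -> clock=26. purged={a.com,b.com,d.com}
Op 25: insert d.com -> 10.0.0.5 (expiry=26+2=28). clock=26
lookup d.com: present, ip=10.0.0.5 expiry=28 > clock=26

Answer: 10.0.0.5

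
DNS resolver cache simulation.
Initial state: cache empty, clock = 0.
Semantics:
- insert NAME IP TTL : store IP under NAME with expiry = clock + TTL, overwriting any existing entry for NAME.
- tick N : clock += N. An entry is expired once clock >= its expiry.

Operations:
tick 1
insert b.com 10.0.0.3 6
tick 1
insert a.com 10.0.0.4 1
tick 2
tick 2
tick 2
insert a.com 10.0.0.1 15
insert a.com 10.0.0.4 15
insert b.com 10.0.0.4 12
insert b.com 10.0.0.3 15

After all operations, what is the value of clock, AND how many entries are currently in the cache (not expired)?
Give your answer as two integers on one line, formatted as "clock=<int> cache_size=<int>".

Answer: clock=8 cache_size=2

Derivation:
Op 1: tick 1 -> clock=1.
Op 2: insert b.com -> 10.0.0.3 (expiry=1+6=7). clock=1
Op 3: tick 1 -> clock=2.
Op 4: insert a.com -> 10.0.0.4 (expiry=2+1=3). clock=2
Op 5: tick 2 -> clock=4. purged={a.com}
Op 6: tick 2 -> clock=6.
Op 7: tick 2 -> clock=8. purged={b.com}
Op 8: insert a.com -> 10.0.0.1 (expiry=8+15=23). clock=8
Op 9: insert a.com -> 10.0.0.4 (expiry=8+15=23). clock=8
Op 10: insert b.com -> 10.0.0.4 (expiry=8+12=20). clock=8
Op 11: insert b.com -> 10.0.0.3 (expiry=8+15=23). clock=8
Final clock = 8
Final cache (unexpired): {a.com,b.com} -> size=2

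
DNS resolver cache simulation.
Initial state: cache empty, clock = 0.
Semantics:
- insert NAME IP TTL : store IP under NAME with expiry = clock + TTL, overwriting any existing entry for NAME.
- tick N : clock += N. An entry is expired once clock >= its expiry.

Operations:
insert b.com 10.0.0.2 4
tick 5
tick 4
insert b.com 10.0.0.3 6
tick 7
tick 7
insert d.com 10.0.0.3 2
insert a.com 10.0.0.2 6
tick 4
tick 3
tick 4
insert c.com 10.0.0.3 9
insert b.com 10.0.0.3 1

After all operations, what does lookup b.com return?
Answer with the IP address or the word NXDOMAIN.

Answer: 10.0.0.3

Derivation:
Op 1: insert b.com -> 10.0.0.2 (expiry=0+4=4). clock=0
Op 2: tick 5 -> clock=5. purged={b.com}
Op 3: tick 4 -> clock=9.
Op 4: insert b.com -> 10.0.0.3 (expiry=9+6=15). clock=9
Op 5: tick 7 -> clock=16. purged={b.com}
Op 6: tick 7 -> clock=23.
Op 7: insert d.com -> 10.0.0.3 (expiry=23+2=25). clock=23
Op 8: insert a.com -> 10.0.0.2 (expiry=23+6=29). clock=23
Op 9: tick 4 -> clock=27. purged={d.com}
Op 10: tick 3 -> clock=30. purged={a.com}
Op 11: tick 4 -> clock=34.
Op 12: insert c.com -> 10.0.0.3 (expiry=34+9=43). clock=34
Op 13: insert b.com -> 10.0.0.3 (expiry=34+1=35). clock=34
lookup b.com: present, ip=10.0.0.3 expiry=35 > clock=34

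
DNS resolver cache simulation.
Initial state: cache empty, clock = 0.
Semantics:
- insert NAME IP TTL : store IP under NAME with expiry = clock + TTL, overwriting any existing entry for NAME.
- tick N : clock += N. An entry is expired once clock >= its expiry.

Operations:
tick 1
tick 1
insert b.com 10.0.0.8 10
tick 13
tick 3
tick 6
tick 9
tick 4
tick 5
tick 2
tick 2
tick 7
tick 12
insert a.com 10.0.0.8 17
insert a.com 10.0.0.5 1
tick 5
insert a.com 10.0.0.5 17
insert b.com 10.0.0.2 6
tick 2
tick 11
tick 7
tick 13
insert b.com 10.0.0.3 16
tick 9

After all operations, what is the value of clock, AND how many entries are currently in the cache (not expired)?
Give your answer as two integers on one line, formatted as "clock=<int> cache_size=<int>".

Op 1: tick 1 -> clock=1.
Op 2: tick 1 -> clock=2.
Op 3: insert b.com -> 10.0.0.8 (expiry=2+10=12). clock=2
Op 4: tick 13 -> clock=15. purged={b.com}
Op 5: tick 3 -> clock=18.
Op 6: tick 6 -> clock=24.
Op 7: tick 9 -> clock=33.
Op 8: tick 4 -> clock=37.
Op 9: tick 5 -> clock=42.
Op 10: tick 2 -> clock=44.
Op 11: tick 2 -> clock=46.
Op 12: tick 7 -> clock=53.
Op 13: tick 12 -> clock=65.
Op 14: insert a.com -> 10.0.0.8 (expiry=65+17=82). clock=65
Op 15: insert a.com -> 10.0.0.5 (expiry=65+1=66). clock=65
Op 16: tick 5 -> clock=70. purged={a.com}
Op 17: insert a.com -> 10.0.0.5 (expiry=70+17=87). clock=70
Op 18: insert b.com -> 10.0.0.2 (expiry=70+6=76). clock=70
Op 19: tick 2 -> clock=72.
Op 20: tick 11 -> clock=83. purged={b.com}
Op 21: tick 7 -> clock=90. purged={a.com}
Op 22: tick 13 -> clock=103.
Op 23: insert b.com -> 10.0.0.3 (expiry=103+16=119). clock=103
Op 24: tick 9 -> clock=112.
Final clock = 112
Final cache (unexpired): {b.com} -> size=1

Answer: clock=112 cache_size=1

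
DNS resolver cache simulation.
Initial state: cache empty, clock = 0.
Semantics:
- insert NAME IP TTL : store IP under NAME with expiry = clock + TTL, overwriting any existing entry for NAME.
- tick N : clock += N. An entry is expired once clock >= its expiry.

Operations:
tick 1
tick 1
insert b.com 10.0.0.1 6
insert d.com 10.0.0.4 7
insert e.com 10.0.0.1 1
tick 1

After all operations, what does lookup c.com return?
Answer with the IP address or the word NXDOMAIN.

Op 1: tick 1 -> clock=1.
Op 2: tick 1 -> clock=2.
Op 3: insert b.com -> 10.0.0.1 (expiry=2+6=8). clock=2
Op 4: insert d.com -> 10.0.0.4 (expiry=2+7=9). clock=2
Op 5: insert e.com -> 10.0.0.1 (expiry=2+1=3). clock=2
Op 6: tick 1 -> clock=3. purged={e.com}
lookup c.com: not in cache (expired or never inserted)

Answer: NXDOMAIN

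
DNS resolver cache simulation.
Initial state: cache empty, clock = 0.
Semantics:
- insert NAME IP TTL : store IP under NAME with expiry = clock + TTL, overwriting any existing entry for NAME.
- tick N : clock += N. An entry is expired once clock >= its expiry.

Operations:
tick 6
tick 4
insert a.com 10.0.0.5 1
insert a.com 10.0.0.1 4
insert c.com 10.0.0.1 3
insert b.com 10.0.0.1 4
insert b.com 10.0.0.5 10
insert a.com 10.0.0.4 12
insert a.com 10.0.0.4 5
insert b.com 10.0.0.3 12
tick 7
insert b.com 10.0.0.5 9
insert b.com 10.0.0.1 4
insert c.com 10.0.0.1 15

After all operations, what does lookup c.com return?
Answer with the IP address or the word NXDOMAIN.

Op 1: tick 6 -> clock=6.
Op 2: tick 4 -> clock=10.
Op 3: insert a.com -> 10.0.0.5 (expiry=10+1=11). clock=10
Op 4: insert a.com -> 10.0.0.1 (expiry=10+4=14). clock=10
Op 5: insert c.com -> 10.0.0.1 (expiry=10+3=13). clock=10
Op 6: insert b.com -> 10.0.0.1 (expiry=10+4=14). clock=10
Op 7: insert b.com -> 10.0.0.5 (expiry=10+10=20). clock=10
Op 8: insert a.com -> 10.0.0.4 (expiry=10+12=22). clock=10
Op 9: insert a.com -> 10.0.0.4 (expiry=10+5=15). clock=10
Op 10: insert b.com -> 10.0.0.3 (expiry=10+12=22). clock=10
Op 11: tick 7 -> clock=17. purged={a.com,c.com}
Op 12: insert b.com -> 10.0.0.5 (expiry=17+9=26). clock=17
Op 13: insert b.com -> 10.0.0.1 (expiry=17+4=21). clock=17
Op 14: insert c.com -> 10.0.0.1 (expiry=17+15=32). clock=17
lookup c.com: present, ip=10.0.0.1 expiry=32 > clock=17

Answer: 10.0.0.1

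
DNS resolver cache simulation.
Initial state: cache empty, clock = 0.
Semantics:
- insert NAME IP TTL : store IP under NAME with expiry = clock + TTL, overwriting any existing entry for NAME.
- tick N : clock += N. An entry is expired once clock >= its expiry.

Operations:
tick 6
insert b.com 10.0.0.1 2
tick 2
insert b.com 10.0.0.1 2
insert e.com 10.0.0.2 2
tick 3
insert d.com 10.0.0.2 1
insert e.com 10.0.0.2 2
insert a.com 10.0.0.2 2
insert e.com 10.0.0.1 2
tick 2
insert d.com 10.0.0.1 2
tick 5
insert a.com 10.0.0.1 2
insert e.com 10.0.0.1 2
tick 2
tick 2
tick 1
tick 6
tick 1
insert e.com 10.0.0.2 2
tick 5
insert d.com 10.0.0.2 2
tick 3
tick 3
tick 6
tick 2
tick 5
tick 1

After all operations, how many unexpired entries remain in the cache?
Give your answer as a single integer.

Op 1: tick 6 -> clock=6.
Op 2: insert b.com -> 10.0.0.1 (expiry=6+2=8). clock=6
Op 3: tick 2 -> clock=8. purged={b.com}
Op 4: insert b.com -> 10.0.0.1 (expiry=8+2=10). clock=8
Op 5: insert e.com -> 10.0.0.2 (expiry=8+2=10). clock=8
Op 6: tick 3 -> clock=11. purged={b.com,e.com}
Op 7: insert d.com -> 10.0.0.2 (expiry=11+1=12). clock=11
Op 8: insert e.com -> 10.0.0.2 (expiry=11+2=13). clock=11
Op 9: insert a.com -> 10.0.0.2 (expiry=11+2=13). clock=11
Op 10: insert e.com -> 10.0.0.1 (expiry=11+2=13). clock=11
Op 11: tick 2 -> clock=13. purged={a.com,d.com,e.com}
Op 12: insert d.com -> 10.0.0.1 (expiry=13+2=15). clock=13
Op 13: tick 5 -> clock=18. purged={d.com}
Op 14: insert a.com -> 10.0.0.1 (expiry=18+2=20). clock=18
Op 15: insert e.com -> 10.0.0.1 (expiry=18+2=20). clock=18
Op 16: tick 2 -> clock=20. purged={a.com,e.com}
Op 17: tick 2 -> clock=22.
Op 18: tick 1 -> clock=23.
Op 19: tick 6 -> clock=29.
Op 20: tick 1 -> clock=30.
Op 21: insert e.com -> 10.0.0.2 (expiry=30+2=32). clock=30
Op 22: tick 5 -> clock=35. purged={e.com}
Op 23: insert d.com -> 10.0.0.2 (expiry=35+2=37). clock=35
Op 24: tick 3 -> clock=38. purged={d.com}
Op 25: tick 3 -> clock=41.
Op 26: tick 6 -> clock=47.
Op 27: tick 2 -> clock=49.
Op 28: tick 5 -> clock=54.
Op 29: tick 1 -> clock=55.
Final cache (unexpired): {} -> size=0

Answer: 0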